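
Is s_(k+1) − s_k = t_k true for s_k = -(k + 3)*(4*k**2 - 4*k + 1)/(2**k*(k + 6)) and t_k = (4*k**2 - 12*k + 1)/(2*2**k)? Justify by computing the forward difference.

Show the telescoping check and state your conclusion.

s_(k+1) = (k + 4)*(4*k - 4*(k + 1)**2 + 3)/(2*2**k*(k + 7))
s_(k+1) − s_k = (4*k**4 + 28*k**3 - 47*k**2 - 254*k + 18)/(2*2**k*(k**2 + 13*k + 42))
(s_(k+1) − s_k) − t_k = 3*(-4*k**3 - 20*k**2 + 79*k - 8)/(2*2**k*(k**2 + 13*k + 42))

Invalid: residual 3*(-4*k**3 - 20*k**2 + 79*k - 8)/(2*2**k*(k**2 + 13*k + 42)) ≠ 0.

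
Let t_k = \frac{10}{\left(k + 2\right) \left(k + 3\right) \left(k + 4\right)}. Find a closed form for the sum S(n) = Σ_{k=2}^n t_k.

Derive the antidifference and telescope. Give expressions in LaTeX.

Ratio r(k) = (k + 2)/(k + 5).
A = k + 2, B = k + 5, C = 1.
Set up (k + 2)·f(k+1) − (k + 4)·f(k) − (1) = 0.
d = 2 from the (1,1,0) case.
Solve for f: f(k) = k*(k + 5)/12 (degree 2 ≤ 2).
R(k) = B(k−1)·f(k)/C(k) = k*(k + 4)*(k + 5)/12; s_k = R·t_k = 5*k*(k + 5)/(6*(k + 2)*(k + 3)).
Verify: 10/(k**3 + 9*k**2 + 26*k + 24) matches t_k.
s_(n+1) = 5*(n**2 + 7*n + 6)/(6*(n**2 + 7*n + 12)) and s_(2) = 7/12, so S(n) = (n**2 + 7*n - 8)/(4*(n**2 + 7*n + 12)).

S(n) = \frac{n^{2} + 7 n - 8}{4 \left(n^{2} + 7 n + 12\right)}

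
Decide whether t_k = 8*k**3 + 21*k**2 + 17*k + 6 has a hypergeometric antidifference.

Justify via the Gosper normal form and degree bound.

Yes. s_k = 2*k**4 + 3*k**3 + k.

r(k) = (8*k**3 + 45*k**2 + 83*k + 52)/(8*k**3 + 21*k**2 + 17*k + 6) after simplifying.
Normal form (A,B,C) = (1, 1, k**3 + 21*k**2/8 + 17*k/8 + 3/4).
Need (1)·f(k+1) − (1)·f(k) = k**3 + 21*k**2/8 + 17*k/8 + 3/4.
d = 4 from the (0,0,3) case.
Solve for f: f(k) = k*(2*k**3 + 3*k**2 + 1)/8 (degree 4 ≤ 4).
So s_k = (B(k−1)f/C)·t_k = (k*(2*k**3 + 3*k**2 + 1)/(8*k**3 + 21*k**2 + 17*k + 6))·t_k = 2*k**4 + 3*k**3 + k.
s_(k+1) − s_k = 8*k**3 + 21*k**2 + 17*k + 6 = t_k.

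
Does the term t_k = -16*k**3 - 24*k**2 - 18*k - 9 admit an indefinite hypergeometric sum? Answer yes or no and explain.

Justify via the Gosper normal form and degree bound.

r(k) = (16*k**3 + 72*k**2 + 114*k + 67)/(16*k**3 + 24*k**2 + 18*k + 9) after simplifying.
Take A(k)=1, B(k)=1, C(k)=k**3 + 3*k**2/2 + 9*k/8 + 9/16.
Key eq: (1)·f(k+1) = (1)·f(k) + (k**3 + 3*k**2/2 + 9*k/8 + 9/16).
From deg A=0, deg B=0, deg C=3: d=4.
Coefficient equations give f(k) = k*(4*k**3 + k + 4)/16.
Certificate R = B(k−1)f/C = k*(4*k**3 + k + 4)/(16*k**3 + 24*k**2 + 18*k + 9) gives s_k = k*(-4*k**3 - k - 4).
Check: Δs_k = -16*k**3 - 24*k**2 - 18*k - 9. ✓

Yes. s_k = k*(-4*k**3 - k - 4).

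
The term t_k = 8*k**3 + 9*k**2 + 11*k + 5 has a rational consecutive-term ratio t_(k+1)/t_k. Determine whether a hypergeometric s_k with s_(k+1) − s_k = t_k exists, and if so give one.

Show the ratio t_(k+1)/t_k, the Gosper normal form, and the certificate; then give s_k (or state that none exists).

s_k = k*(2*k**3 - k**2 + 3*k + 1)

Step 1: r(k) = (8*k**3 + 33*k**2 + 53*k + 33)/(8*k**3 + 9*k**2 + 11*k + 5).
Factor: A=1; B=1; C=k**3 + 9*k**2/8 + 11*k/8 + 5/8.
Solve (1)·f(k+1) − (1)·f(k) = k**3 + 9*k**2/8 + 11*k/8 + 5/8.
d = 4 from the (0,0,3) case.
A polynomial solution: f(k) = k*(2*k**3 - k**2 + 3*k + 1)/8.
So s_k = (B(k−1)f/C)·t_k = (k*(2*k**3 - k**2 + 3*k + 1)/(8*k**3 + 9*k**2 + 11*k + 5))·t_k = k*(2*k**3 - k**2 + 3*k + 1).
Δs = 8*k**3 + 9*k**2 + 11*k + 5, as required.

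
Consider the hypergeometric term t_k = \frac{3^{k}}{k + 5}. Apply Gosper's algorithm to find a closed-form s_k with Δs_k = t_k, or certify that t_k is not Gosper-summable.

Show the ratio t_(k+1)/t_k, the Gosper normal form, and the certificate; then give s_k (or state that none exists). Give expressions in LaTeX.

none (Gosper's algorithm certifies no s_k)

t_(k+1)/t_k = 3*(k + 5)/(k + 6).
So A=3*k + 15 and B=k + 6, with C=1.
Key eq: (3*k + 15)·f(k+1) = (k + 5)·f(k) + (1).
Degrees (1,1,0) ⇒ d ≤ -1.
Bound -1 < 0, so the key equation has no polynomial solution.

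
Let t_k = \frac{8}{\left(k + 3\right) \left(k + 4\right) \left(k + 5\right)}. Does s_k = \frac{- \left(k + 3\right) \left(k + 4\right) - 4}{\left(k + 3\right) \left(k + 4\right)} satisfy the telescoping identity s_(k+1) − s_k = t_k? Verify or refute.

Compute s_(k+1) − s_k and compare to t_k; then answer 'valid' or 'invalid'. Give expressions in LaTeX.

Valid — Δs_k = t_k.

s_(k+1) = (-(k + 4)*(k + 5) - 4)/((k + 4)*(k + 5))
s_(k+1) − s_k = 8/(k**3 + 12*k**2 + 47*k + 60)
(s_(k+1) − s_k) − t_k = 0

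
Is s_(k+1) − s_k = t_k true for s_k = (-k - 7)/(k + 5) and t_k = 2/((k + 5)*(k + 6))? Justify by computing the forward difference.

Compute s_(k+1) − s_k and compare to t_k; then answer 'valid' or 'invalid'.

Valid — Δs_k = t_k.

s_(k+1) = (-k - 8)/(k + 6)
s_(k+1) − s_k = 2/(k**2 + 11*k + 30)
(s_(k+1) − s_k) − t_k = 0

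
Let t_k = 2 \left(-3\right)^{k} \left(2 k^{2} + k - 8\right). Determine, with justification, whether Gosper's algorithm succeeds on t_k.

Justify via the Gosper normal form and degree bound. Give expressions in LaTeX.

Yes. s_k = \left(-3\right)^{k} \left(- k^{2} + k + 4\right).

Ratio r(k) = 3*(-2*k**2 - 5*k + 5)/(2*k**2 + k - 8).
So A=-3 and B=1, with C=k**2 + k/2 - 4.
Solve (-3)·f(k+1) − (1)·f(k) = k**2 + k/2 - 4.
Degrees (0,0,2) ⇒ d ≤ 2.
A polynomial solution: f(k) = -(k**2 - k - 4)/4.
So s_k = (B(k−1)f/C)·t_k = (-(k**2 - k - 4)/(2*(2*k**2 + k - 8)))·t_k = (-3)**k*(-k**2 + k + 4).
s_(k+1) − s_k = 2*(-3)**k*(2*k**2 + k - 8) = t_k.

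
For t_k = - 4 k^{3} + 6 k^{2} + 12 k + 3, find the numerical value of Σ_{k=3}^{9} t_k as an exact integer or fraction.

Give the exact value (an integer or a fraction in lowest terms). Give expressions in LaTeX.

t_(k+1)/t_k = (4*k**3 + 6*k**2 - 12*k - 17)/(4*k**3 - 6*k**2 - 12*k - 3).
Take A(k)=1, B(k)=1, C(k)=k**3 - 3*k**2/2 - 3*k - 3/4.
Set up (1)·f(k+1) − (1)·f(k) − (k**3 - 3*k**2/2 - 3*k - 3/4) = 0.
deg f ≤ 4 (via 0,0,3).
Coefficient equations give f(k) = k*(k**3 - 4*k**2 - 2*k + 2)/4.
Get s_k = R·t_k = k*(-k**3 + 4*k**2 + 2*k - 2) with R(k) = B(k−1)f(k)/C(k) = k*(k**3 - 4*k**2 - 2*k + 2)/(4*k**3 - 6*k**2 - 12*k - 3).
Verify: -4*k**3 + 6*k**2 + 12*k + 3 matches t_k.
Σ_(k=3)^(9) t_k = s_(10) − s_(3) = -5820 − (39) = -5859.

Σ = -5859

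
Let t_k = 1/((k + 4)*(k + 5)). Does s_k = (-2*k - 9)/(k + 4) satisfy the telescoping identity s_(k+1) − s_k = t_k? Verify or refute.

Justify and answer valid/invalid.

s_(k+1) = (-2*k - 11)/(k + 5)
s_(k+1) − s_k = 1/(k**2 + 9*k + 20)
(s_(k+1) − s_k) − t_k = 0

valid (s_(k+1) − s_k reduces to t_k)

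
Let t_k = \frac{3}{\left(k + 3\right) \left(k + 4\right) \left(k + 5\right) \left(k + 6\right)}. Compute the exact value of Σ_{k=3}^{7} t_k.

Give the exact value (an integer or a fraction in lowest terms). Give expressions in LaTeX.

Σ = 115/48048

Compute t_(k+1)/t_k: get (k + 3)/(k + 7).
So A=k + 3 and B=k + 7, with C=1.
f must satisfy (k + 3)·f(k+1) − (k + 6)·f(k) = 1.
Degrees (1,1,0) ⇒ d ≤ 3.
Solving with deg f ≤ 3: f(k) = k*(k**2 + 12*k + 47)/180.
R(k) = B(k−1)·f(k)/C(k) = k*(k + 6)*(k**2 + 12*k + 47)/180; s_k = R·t_k = k*(k**2 + 12*k + 47)/(60*(k + 3)*(k + 4)*(k + 5)).
Δs = 3/(k**4 + 18*k**3 + 119*k**2 + 342*k + 360), as required.
Evaluate s at k=8 and k=3: 23/1430 and 23/1680; difference 115/48048.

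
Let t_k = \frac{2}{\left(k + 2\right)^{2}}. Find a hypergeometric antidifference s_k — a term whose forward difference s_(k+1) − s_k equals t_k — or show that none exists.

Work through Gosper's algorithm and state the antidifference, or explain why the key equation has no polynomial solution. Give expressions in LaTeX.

Step 1: r(k) = (k + 2)**2/(k + 3)**2.
Gosper form: A/B · C(k+1)/C(k) with A=k**2 + 4*k + 4, B=k**2 + 6*k + 9, C=1.
Need (k**2 + 4*k + 4)·f(k+1) − (k**2 + 4*k + 4)·f(k) = 1.
From deg A=2, deg B=2, deg C=0: d=0.
Put f(k) = c0: A·f(k+1) − B(k−1)·f(k) − C = -1; need -1 = 0 — inconsistent ⇒ no f, not summable.

none (Gosper's algorithm certifies no s_k)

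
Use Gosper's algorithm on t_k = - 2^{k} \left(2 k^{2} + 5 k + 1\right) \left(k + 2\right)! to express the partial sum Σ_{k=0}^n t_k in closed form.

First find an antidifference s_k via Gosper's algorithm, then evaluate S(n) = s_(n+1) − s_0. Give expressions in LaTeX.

r(k) = 2*(2*k**3 + 15*k**2 + 35*k + 24)/(2*k**2 + 5*k + 1) after simplifying.
So A=2*k + 6 and B=1, with C=k**2 + 5*k/2 + 1/2.
Key eq: (2*k + 6)·f(k+1) = (1)·f(k) + (k**2 + 5*k/2 + 1/2).
deg f ≤ 1 (via 1,0,2).
Match coefficients ⇒ f(k) = (k - 1)/2.
Get s_k = R·t_k = -2**k*(k - 1)*factorial(k + 2) with R(k) = B(k−1)f(k)/C(k) = (k - 1)/(2*k**2 + 5*k + 1).
s_(k+1) − s_k = -2**k*(2*k**2 + 5*k + 1)*factorial(k + 2) = t_k.
Telescope: S(n) = s_(n+1) − s_(0) = -2**(n + 1)*n*factorial(n + 3) − (2) = -2*2**n*n*factorial(n + 3) - 2.

S(n) = - 2 \cdot 2^{n} n \left(n + 3\right)! - 2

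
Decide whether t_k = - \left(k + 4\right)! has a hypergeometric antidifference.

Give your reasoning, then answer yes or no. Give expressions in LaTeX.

The ratio is k + 5.
Take A(k)=k + 5, B(k)=1, C(k)=1.
f must satisfy (k + 5)·f(k+1) − (1)·f(k) = 1.
Bound: deg f ≤ -1.
Negative degree bound (-1): no f exists, t_k not Gosper-summable.

No — t_k has no hypergeometric antidifference.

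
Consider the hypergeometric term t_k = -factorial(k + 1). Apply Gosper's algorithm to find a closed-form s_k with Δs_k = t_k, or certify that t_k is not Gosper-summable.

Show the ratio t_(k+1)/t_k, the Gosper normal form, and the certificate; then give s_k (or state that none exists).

Ratio r(k) = k + 2.
Take A(k)=k + 2, B(k)=1, C(k)=1.
f must satisfy (k + 2)·f(k+1) − (1)·f(k) = 1.
Bound: deg f ≤ -1.
Negative degree bound (-1): no f exists, t_k not Gosper-summable.

no hypergeometric antidifference exists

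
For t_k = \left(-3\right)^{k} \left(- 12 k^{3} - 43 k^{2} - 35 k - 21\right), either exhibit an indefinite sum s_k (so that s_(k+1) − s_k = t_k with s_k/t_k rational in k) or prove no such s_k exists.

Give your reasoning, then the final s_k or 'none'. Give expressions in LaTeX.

s_k = \left(-3\right)^{k} \left(3 k^{3} + 4 k^{2} - 4 k + 3\right)

Compute t_(k+1)/t_k: get 3*(-12*k**3 - 79*k**2 - 157*k - 111)/(12*k**3 + 43*k**2 + 35*k + 21).
Factor: A=-3; B=1; C=k**3 + 43*k**2/12 + 35*k/12 + 7/4.
Key eq: (-3)·f(k+1) = (1)·f(k) + (k**3 + 43*k**2/12 + 35*k/12 + 7/4).
From deg A=0, deg B=0, deg C=3: d=3.
Coefficient equations give f(k) = -(3*k**3 + 4*k**2 - 4*k + 3)/12.
So s_k = (B(k−1)f/C)·t_k = (-(3*k**3 + 4*k**2 - 4*k + 3)/(12*k**3 + 43*k**2 + 35*k + 21))·t_k = (-3)**k*(3*k**3 + 4*k**2 - 4*k + 3).
Check: Δs_k = (-3)**k*(-12*k**3 - 43*k**2 - 35*k - 21). ✓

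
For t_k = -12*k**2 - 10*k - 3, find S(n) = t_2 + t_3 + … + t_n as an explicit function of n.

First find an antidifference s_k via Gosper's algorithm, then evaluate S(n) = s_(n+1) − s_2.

Ratio r(k) = (12*k**2 + 34*k + 25)/(12*k**2 + 10*k + 3).
So A=1 and B=1, with C=k**2 + 5*k/6 + 1/4.
Need (1)·f(k+1) − (1)·f(k) = k**2 + 5*k/6 + 1/4.
d = 3 from the (0,0,2) case.
Solving with deg f ≤ 3: f(k) = k**2*(4*k - 1)/12.
R(k) = B(k−1)·f(k)/C(k) = k**2*(4*k - 1)/(12*k**2 + 10*k + 3); s_k = R·t_k = k**2*(1 - 4*k).
Δs = -12*k**2 - 10*k - 3, as required.
Telescope: S(n) = s_(n+1) − s_(2) = -4*n**3 - 11*n**2 - 10*n - 3 − (-28) = -4*n**3 - 11*n**2 - 10*n + 25.

S(n) = -4*n**3 - 11*n**2 - 10*n + 25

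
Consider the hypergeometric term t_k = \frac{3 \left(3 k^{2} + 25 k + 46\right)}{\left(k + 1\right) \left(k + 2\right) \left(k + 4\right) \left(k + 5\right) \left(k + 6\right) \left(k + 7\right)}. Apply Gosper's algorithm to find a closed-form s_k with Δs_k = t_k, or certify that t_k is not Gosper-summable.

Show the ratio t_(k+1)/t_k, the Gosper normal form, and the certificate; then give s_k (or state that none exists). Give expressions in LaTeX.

s_k = \frac{k \left(k^{2} + 11 k + 34\right)}{8 \left(k^{3} + 11 k^{2} + 34 k + 24\right)}

Compute t_(k+1)/t_k: get (k + 1)*(k + 4)*(25*k + 3*(k + 1)**2 + 71)/((k + 3)*(k + 8)*(3*k**2 + 25*k + 46)).
Take A(k)=k + 1, B(k)=k + 8, C(k)=k**3 + 34*k**2/3 + 121*k/3 + 46.
Key eq: (k + 1)·f(k+1) = (k + 7)·f(k) + (k**3 + 34*k**2/3 + 121*k/3 + 46).
d = 6 from the (1,1,3) case.
Solve for f: f(k) = k*(k + 2)*(k + 3)*(k + 5)*(k**2 + 11*k + 34)/72 (degree 6 ≤ 6).
So s_k = (B(k−1)f/C)·t_k = (k*(k + 2)*(k + 5)*(k + 7)*(k**2 + 11*k + 34)/(24*(3*k**2 + 25*k + 46)))·t_k = k*(k**2 + 11*k + 34)/(8*(k**3 + 11*k**2 + 34*k + 24)).
Verify: 3*(3*k**2 + 25*k + 46)/(k**6 + 25*k**5 + 247*k**4 + 1219*k**3 + 3112*k**2 + 3796*k + 1680) matches t_k.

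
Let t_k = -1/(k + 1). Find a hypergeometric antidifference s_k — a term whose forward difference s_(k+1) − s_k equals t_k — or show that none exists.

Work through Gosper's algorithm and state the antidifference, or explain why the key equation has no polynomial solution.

Ratio r(k) = (k + 1)/(k + 2).
A = k + 1, B = k + 2, C = 1.
Solve (k + 1)·f(k+1) − (k + 1)·f(k) = 1.
deg f ≤ 0 (via 1,1,0).
Put f(k) = c0: A·f(k+1) − B(k−1)·f(k) − C = -1; need -1 = 0 — inconsistent ⇒ no f, not summable.

not Gosper-summable; s_k does not exist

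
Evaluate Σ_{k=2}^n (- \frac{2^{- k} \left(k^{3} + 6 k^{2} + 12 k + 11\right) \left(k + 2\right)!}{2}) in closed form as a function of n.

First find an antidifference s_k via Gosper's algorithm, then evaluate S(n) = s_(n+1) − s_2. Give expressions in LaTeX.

S(n) = \frac{2^{- n} \left(108 \cdot 2^{n} - n^{5} n! - 11 n^{4} n! - 44 n^{3} n! - 79 n^{2} n! - 63 n n! - 18 n!\right)}{2}

The ratio is (k**4 + 12*k**3 + 54*k**2 + 111*k + 90)/(2*(k**3 + 6*k**2 + 12*k + 11)).
A = k/2 + 3/2, B = 1, C = k**3 + 6*k**2 + 12*k + 11.
Key eq: (k/2 + 3/2)·f(k+1) = (1)·f(k) + (k**3 + 6*k**2 + 12*k + 11).
From deg A=1, deg B=0, deg C=3: d=2.
A polynomial solution: f(k) = 2*(k**2 + 3*k - 1).
Then R = B(k−1)f/C = 2*(k**2 + 3*k - 1)/(k**3 + 6*k**2 + 12*k + 11), so s_k = R(k)·t_k = -(k**2 + 3*k - 1)*factorial(k + 2)/2**k.
s_(k+1) − s_k = -(k**3 + 6*k**2 + 12*k + 11)*factorial(k + 2)/(2*2**k) = t_k.
Evaluate: s_(n+1) = -2**(-n - 1)*(n**2 + 5*n + 3)*factorial(n + 3); subtract s_(2) = -54 ⇒ S(n) = (108*2**n - n**5*factorial(n) - 11*n**4*factorial(n) - 44*n**3*factorial(n) - 79*n**2*factorial(n) - 63*n*factorial(n) - 18*factorial(n))/(2*2**n).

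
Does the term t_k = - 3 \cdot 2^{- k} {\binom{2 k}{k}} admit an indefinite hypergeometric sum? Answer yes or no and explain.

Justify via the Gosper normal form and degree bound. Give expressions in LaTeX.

No. Not Gosper-summable.

The ratio is (2*k + 1)/(k + 1).
Normal form (A,B,C) = (2*k + 1, k + 1, 1).
Key eq: (2*k + 1)·f(k+1) = (k)·f(k) + (1).
deg f ≤ -1 (via 1,1,0).
Negative degree bound (-1): no f exists, t_k not Gosper-summable.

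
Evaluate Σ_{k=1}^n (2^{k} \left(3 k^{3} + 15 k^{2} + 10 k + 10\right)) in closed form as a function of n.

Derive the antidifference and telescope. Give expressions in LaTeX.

t_(k+1)/t_k = 2*(3*k**3 + 24*k**2 + 49*k + 38)/(3*k**3 + 15*k**2 + 10*k + 10).
Factor: A=2; B=1; C=k**3 + 5*k**2 + 10*k/3 + 10/3.
f must satisfy (2)·f(k+1) − (1)·f(k) = k**3 + 5*k**2 + 10*k/3 + 10/3.
deg f ≤ 3 (via 0,0,3).
Solve for f: f(k) = (3*k**3 - 3*k**2 + 4*k + 2)/3 (degree 3 ≤ 3).
Certificate R = B(k−1)f/C = (3*k**3 - 3*k**2 + 4*k + 2)/(3*k**3 + 15*k**2 + 10*k + 10) gives s_k = 2**k*(3*k**3 - 3*k**2 + 4*k + 2).
Verify: 2**k*(3*k**3 + 15*k**2 + 10*k + 10) matches t_k.
Evaluate: s_(n+1) = 2**(n + 1)*(3*n**3 + 6*n**2 + 7*n + 6); subtract s_(1) = 12 ⇒ S(n) = 6*2**n*n**3 + 12*2**n*n**2 + 14*2**n*n + 12*2**n - 12.

S(n) = 6 \cdot 2^{n} n^{3} + 12 \cdot 2^{n} n^{2} + 14 \cdot 2^{n} n + 12 \cdot 2^{n} - 12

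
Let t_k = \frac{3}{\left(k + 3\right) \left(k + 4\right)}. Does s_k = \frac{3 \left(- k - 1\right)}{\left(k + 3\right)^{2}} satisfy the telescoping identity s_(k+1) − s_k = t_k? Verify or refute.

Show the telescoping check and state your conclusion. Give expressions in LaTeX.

Invalid: residual \frac{6 \left(- 2 k - 7\right)}{k^{4} + 14 k^{3} + 73 k^{2} + 168 k + 144} ≠ 0.

s_(k+1) = 3*(-k - 2)/(k + 4)**2
s_(k+1) − s_k = 3*(k**2 + 3*k - 2)/(k**4 + 14*k**3 + 73*k**2 + 168*k + 144)
(s_(k+1) − s_k) − t_k = 6*(-2*k - 7)/(k**4 + 14*k**3 + 73*k**2 + 168*k + 144)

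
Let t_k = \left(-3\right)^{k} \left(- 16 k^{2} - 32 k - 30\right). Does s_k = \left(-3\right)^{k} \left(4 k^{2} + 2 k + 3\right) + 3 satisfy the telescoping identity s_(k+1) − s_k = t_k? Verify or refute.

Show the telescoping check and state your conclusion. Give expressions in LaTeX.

s_(k+1) = -3*(-3)**k*(2*k + 4*(k + 1)**2 + 5) + 3
s_(k+1) − s_k = (-3)**k*(-16*k**2 - 32*k - 30)
(s_(k+1) − s_k) − t_k = 0

valid (s_(k+1) − s_k reduces to t_k)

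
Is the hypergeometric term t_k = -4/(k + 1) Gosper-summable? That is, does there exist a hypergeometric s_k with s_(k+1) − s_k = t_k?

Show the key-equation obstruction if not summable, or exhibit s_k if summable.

No — the linear system for f has no solution.

Step 1: r(k) = (k + 1)/(k + 2).
Gosper form: A/B · C(k+1)/C(k) with A=k + 1, B=k + 2, C=1.
Set up (k + 1)·f(k+1) − (k + 1)·f(k) − (1) = 0.
Degrees (1,1,0) ⇒ d ≤ 0.
Write f(k) = c0. Then LHS − RHS = -1, requiring -1 = 0: contradictory. No certificate.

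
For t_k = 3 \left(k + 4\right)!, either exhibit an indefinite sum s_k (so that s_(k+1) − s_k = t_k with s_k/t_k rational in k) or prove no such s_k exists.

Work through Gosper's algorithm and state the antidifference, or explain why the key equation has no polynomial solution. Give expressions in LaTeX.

r(k) = k + 5 after simplifying.
Take A(k)=k + 5, B(k)=1, C(k)=1.
Solve (k + 5)·f(k+1) − (1)·f(k) = 1.
deg f ≤ -1 (via 1,0,0).
Bound -1 < 0, so the key equation has no polynomial solution.

not Gosper-summable; s_k does not exist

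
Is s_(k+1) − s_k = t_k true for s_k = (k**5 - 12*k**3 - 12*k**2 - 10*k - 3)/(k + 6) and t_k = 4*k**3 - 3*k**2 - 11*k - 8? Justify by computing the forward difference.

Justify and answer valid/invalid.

Invalid: residual 3*(-3*k**4 - 24*k**3 + 26*k**2 + 71*k + 47)/(k**2 + 13*k + 42) ≠ 0.

s_(k+1) = (-10*k + (k + 1)**5 - 12*(k + 1)**3 - 12*(k + 1)**2 - 13)/(k + 7)
s_(k+1) − s_k = (4*k**5 + 40*k**4 + 46*k**3 - 199*k**2 - 353*k - 195)/(k**2 + 13*k + 42)
(s_(k+1) − s_k) − t_k = 3*(-3*k**4 - 24*k**3 + 26*k**2 + 71*k + 47)/(k**2 + 13*k + 42)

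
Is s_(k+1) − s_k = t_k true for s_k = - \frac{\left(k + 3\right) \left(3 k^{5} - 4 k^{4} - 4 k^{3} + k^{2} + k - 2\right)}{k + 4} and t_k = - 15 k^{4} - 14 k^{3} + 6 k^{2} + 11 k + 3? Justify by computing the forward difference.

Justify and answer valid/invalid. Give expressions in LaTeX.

s_(k+1) = (-3*k**6 - 23*k**5 - 54*k**4 - 35*k**3 + 30*k**2 + 45*k + 20)/(k + 5)
s_(k+1) − s_k = (-15*k**6 - 137*k**5 - 342*k**4 - 161*k**3 + 186*k**2 + 199*k + 50)/(k**2 + 9*k + 20)
(s_(k+1) − s_k) − t_k = 2*(6*k**5 + 39*k**4 + 27*k**3 - 18*k**2 - 24*k - 5)/(k**2 + 9*k + 20)

Invalid: residual \frac{2 \left(6 k^{5} + 39 k^{4} + 27 k^{3} - 18 k^{2} - 24 k - 5\right)}{k^{2} + 9 k + 20} ≠ 0.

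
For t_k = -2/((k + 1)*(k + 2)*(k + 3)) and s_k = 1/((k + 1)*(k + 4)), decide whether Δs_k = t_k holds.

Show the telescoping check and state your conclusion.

Invalid: residual 2*(3*k + 11)/(k**5 + 15*k**4 + 85*k**3 + 225*k**2 + 274*k + 120) ≠ 0.

s_(k+1) = 1/((k + 2)*(k + 5))
s_(k+1) − s_k = 2*(-k - 3)/(k**4 + 12*k**3 + 49*k**2 + 78*k + 40)
(s_(k+1) − s_k) − t_k = 2*(3*k + 11)/(k**5 + 15*k**4 + 85*k**3 + 225*k**2 + 274*k + 120)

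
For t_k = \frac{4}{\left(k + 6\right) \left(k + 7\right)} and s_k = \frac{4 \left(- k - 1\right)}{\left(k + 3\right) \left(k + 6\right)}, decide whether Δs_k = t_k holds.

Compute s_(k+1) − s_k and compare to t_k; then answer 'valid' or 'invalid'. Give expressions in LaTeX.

s_(k+1) = 4*(-k - 2)/((k + 4)*(k + 7))
s_(k+1) − s_k = 4*(k**2 + 3*k - 8)/(k**4 + 20*k**3 + 145*k**2 + 450*k + 504)
(s_(k+1) − s_k) − t_k = 16*(-k - 5)/(k**4 + 20*k**3 + 145*k**2 + 450*k + 504)

Invalid: residual \frac{16 \left(- k - 5\right)}{k^{4} + 20 k^{3} + 145 k^{2} + 450 k + 504} ≠ 0.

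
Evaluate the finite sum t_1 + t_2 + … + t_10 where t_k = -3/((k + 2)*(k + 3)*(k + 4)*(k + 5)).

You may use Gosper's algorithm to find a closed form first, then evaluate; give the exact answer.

Σ = -89/5460

The ratio is (k + 2)/(k + 6).
Gosper form: A/B · C(k+1)/C(k) with A=k + 2, B=k + 6, C=1.
Set up (k + 2)·f(k+1) − (k + 5)·f(k) − (1) = 0.
deg f ≤ 3 (via 1,1,0).
Match coefficients ⇒ f(k) = k*(k**2 + 9*k + 26)/72.
Get s_k = R·t_k = k*(-k**2 - 9*k - 26)/(24*(k + 2)*(k + 3)*(k + 4)) with R(k) = B(k−1)f(k)/C(k) = k*(k + 5)*(k**2 + 9*k + 26)/72.
Check: Δs_k = -3/(k**4 + 14*k**3 + 71*k**2 + 154*k + 120). ✓
Evaluate s at k=11 and k=1: -451/10920 and -1/40; difference -89/5460.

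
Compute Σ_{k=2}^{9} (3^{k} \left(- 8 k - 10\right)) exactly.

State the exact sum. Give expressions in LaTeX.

Σ = -2302848

t_(k+1)/t_k = 3*(4*k + 9)/(4*k + 5).
Factor: A=3; B=1; C=k + 5/4.
Key eq: (3)·f(k+1) = (1)·f(k) + (k + 5/4).
Bound: deg f ≤ 1.
Match coefficients ⇒ f(k) = (4*k - 1)/8.
Get s_k = R·t_k = 3**k*(1 - 4*k) with R(k) = B(k−1)f(k)/C(k) = (4*k - 1)/(2*(4*k + 5)).
Verify: 3**k*(-8*k - 10) matches t_k.
Σ_(k=2)^(9) t_k = s_(10) − s_(2) = -2302911 − (-63) = -2302848.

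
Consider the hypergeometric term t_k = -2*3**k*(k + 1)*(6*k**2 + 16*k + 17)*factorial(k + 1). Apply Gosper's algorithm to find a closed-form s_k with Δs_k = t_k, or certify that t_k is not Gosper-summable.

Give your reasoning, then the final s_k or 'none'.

s_k = -2*3**k*(2*k**2 + 1)*factorial(k + 1)

r(k) = (k + 2)**2*(48*k + 18*(k + 1)**2 + 99)/((k + 1)*(6*k**2 + 16*k + 17)) after simplifying.
So A=3*k + 6 and B=1, with C=k**3 + 11*k**2/3 + 11*k/2 + 17/6.
Set up (3*k + 6)·f(k+1) − (1)·f(k) − (k**3 + 11*k**2/3 + 11*k/2 + 17/6) = 0.
deg f ≤ 2 (via 1,0,3).
Solve for f: f(k) = (2*k**2 + 1)/6 (degree 2 ≤ 2).
Then R = B(k−1)f/C = (2*k**2 + 1)/((k + 1)*(6*k**2 + 16*k + 17)), so s_k = R(k)·t_k = -2*3**k*(2*k**2 + 1)*factorial(k + 1).
Δs = -2*3**k*(k + 1)*(6*k**2 + 16*k + 17)*factorial(k + 1), as required.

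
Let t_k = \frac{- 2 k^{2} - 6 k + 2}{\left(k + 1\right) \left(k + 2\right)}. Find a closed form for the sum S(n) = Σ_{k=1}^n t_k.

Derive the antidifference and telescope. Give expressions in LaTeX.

S(n) = \frac{n \left(- 2 n - 1\right)}{n + 2}

Ratio r(k) = (k + 1)*(3*k + (k + 1)**2 + 2)/((k + 3)*(k**2 + 3*k - 1)).
Take A(k)=k + 1, B(k)=k + 3, C(k)=k**2 + 3*k - 1.
Solve (k + 1)·f(k+1) − (k + 2)·f(k) = k**2 + 3*k - 1.
Degrees (1,1,2) ⇒ d ≤ 2.
Solve for f: f(k) = k*(k - 2) (degree 2 ≤ 2).
So s_k = (B(k−1)f/C)·t_k = (k*(k - 2)*(k + 2)/(k**2 + 3*k - 1))·t_k = 2*k*(2 - k)/(k + 1).
Δs = 2*(-k**2 - 3*k + 1)/(k**2 + 3*k + 2), as required.
Evaluate: s_(n+1) = 2*(1 - n**2)/(n + 2); subtract s_(1) = 1 ⇒ S(n) = n*(-2*n - 1)/(n + 2).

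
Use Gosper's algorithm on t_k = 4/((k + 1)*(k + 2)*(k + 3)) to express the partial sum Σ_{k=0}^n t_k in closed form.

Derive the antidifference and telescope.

S(n) = (n**2 + 5*n + 4)/(n**2 + 5*n + 6)

Ratio r(k) = (k + 1)/(k + 4).
Factor: A=k + 1; B=k + 4; C=1.
Solve (k + 1)·f(k+1) − (k + 3)·f(k) = 1.
Bound: deg f ≤ 2.
A polynomial solution: f(k) = k*(k + 3)/4.
Then R = B(k−1)f/C = k*(k + 3)**2/4, so s_k = R(k)·t_k = k*(k + 3)/((k + 1)*(k + 2)).
Verify: 4/(k**3 + 6*k**2 + 11*k + 6) matches t_k.
s_(n+1) = (n**2 + 5*n + 4)/(n**2 + 5*n + 6) and s_(0) = 0, so S(n) = (n**2 + 5*n + 4)/(n**2 + 5*n + 6).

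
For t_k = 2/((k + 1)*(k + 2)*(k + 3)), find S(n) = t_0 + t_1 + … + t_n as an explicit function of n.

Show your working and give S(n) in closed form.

S(n) = (n**2 + 5*n + 4)/(2*(n**2 + 5*n + 6))

Compute t_(k+1)/t_k: get (k + 1)/(k + 4).
Normal form (A,B,C) = (k + 1, k + 4, 1).
Key eq: (k + 1)·f(k+1) = (k + 3)·f(k) + (1).
deg f ≤ 2 (via 1,1,0).
Solving with deg f ≤ 2: f(k) = k*(k + 3)/4.
Get s_k = R·t_k = k*(k + 3)/(2*(k + 1)*(k + 2)) with R(k) = B(k−1)f(k)/C(k) = k*(k + 3)**2/4.
s_(k+1) − s_k = 2/(k**3 + 6*k**2 + 11*k + 6) = t_k.
Evaluate: s_(n+1) = (n**2 + 5*n + 4)/(2*(n**2 + 5*n + 6)); subtract s_(0) = 0 ⇒ S(n) = (n**2 + 5*n + 4)/(2*(n**2 + 5*n + 6)).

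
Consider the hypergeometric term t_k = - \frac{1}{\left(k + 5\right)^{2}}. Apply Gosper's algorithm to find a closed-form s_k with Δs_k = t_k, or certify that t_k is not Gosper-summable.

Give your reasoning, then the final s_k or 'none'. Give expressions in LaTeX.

no hypergeometric antidifference exists

The ratio is (k + 5)**2/(k + 6)**2.
Factor: A=k**2 + 10*k + 25; B=k**2 + 12*k + 36; C=1.
Set up (k**2 + 10*k + 25)·f(k+1) − (k**2 + 10*k + 25)·f(k) − (1) = 0.
Degrees (2,2,0) ⇒ d ≤ 0.
Generic f = c0 gives residual -1; -1 = 0 cannot hold, so t_k is not Gosper-summable.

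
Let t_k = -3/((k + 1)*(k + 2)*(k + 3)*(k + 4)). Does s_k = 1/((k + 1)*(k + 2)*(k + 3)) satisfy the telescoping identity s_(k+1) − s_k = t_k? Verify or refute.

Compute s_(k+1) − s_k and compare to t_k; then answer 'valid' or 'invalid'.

s_(k+1) = 1/((k + 2)*(k + 3)*(k + 4))
s_(k+1) − s_k = -3/((k + 1)*(k + 2)*(k + 3)*(k + 4))
(s_(k+1) − s_k) − t_k = 0

valid (s_(k+1) − s_k reduces to t_k)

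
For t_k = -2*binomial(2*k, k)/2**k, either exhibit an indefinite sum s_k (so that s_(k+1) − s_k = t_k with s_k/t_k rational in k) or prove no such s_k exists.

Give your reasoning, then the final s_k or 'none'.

The ratio is (2*k + 1)/(k + 1).
A = 2*k + 1, B = k + 1, C = 1.
f must satisfy (2*k + 1)·f(k+1) − (k)·f(k) = 1.
Degrees (1,1,0) ⇒ d ≤ -1.
Negative degree bound (-1): no f exists, t_k not Gosper-summable.

no hypergeometric antidifference exists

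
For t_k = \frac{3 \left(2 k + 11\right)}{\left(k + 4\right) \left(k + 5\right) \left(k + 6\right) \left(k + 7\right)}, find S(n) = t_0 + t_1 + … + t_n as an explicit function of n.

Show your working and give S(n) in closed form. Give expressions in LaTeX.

S(n) = \frac{n^{2} + 12 n + 11}{8 \left(n^{2} + 12 n + 35\right)}

t_(k+1)/t_k = (k + 4)*(2*k + 13)/((k + 8)*(2*k + 11)).
A = k + 4, B = k + 8, C = k + 11/2.
Set up (k + 4)·f(k+1) − (k + 7)·f(k) − (k + 11/2) = 0.
Degrees (1,1,1) ⇒ d ≤ 3.
Solving with deg f ≤ 3: f(k) = k*(k + 5)*(k + 10)/48.
R(k) = B(k−1)·f(k)/C(k) = k*(k + 5)*(k + 7)*(k + 10)/(24*(2*k + 11)); s_k = R·t_k = k*(k + 10)/(8*(k**2 + 10*k + 24)).
Check: Δs_k = 3*(2*k + 11)/(k**4 + 22*k**3 + 179*k**2 + 638*k + 840). ✓
Σ_(k=0)^n t_k = s_(n+1) − s_(0) = ((n**2 + 12*n + 11)/(8*(n**2 + 12*n + 35))) − (0), i.e. (n**2 + 12*n + 11)/(8*(n**2 + 12*n + 35)).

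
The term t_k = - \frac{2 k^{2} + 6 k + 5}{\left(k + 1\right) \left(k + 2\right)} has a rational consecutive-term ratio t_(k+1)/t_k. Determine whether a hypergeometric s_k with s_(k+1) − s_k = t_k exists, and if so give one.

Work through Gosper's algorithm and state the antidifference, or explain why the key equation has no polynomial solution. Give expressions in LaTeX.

r(k) = (k + 1)*(6*k + 2*(k + 1)**2 + 11)/((k + 3)*(2*k**2 + 6*k + 5)) after simplifying.
Normal form (A,B,C) = (k + 1, k + 3, k**2 + 3*k + 5/2).
Key eq: (k + 1)·f(k+1) = (k + 2)·f(k) + (k**2 + 3*k + 5/2).
From deg A=1, deg B=1, deg C=2: d=2.
Match coefficients ⇒ f(k) = k*(2*k + 3)/2.
So s_k = (B(k−1)f/C)·t_k = (k*(k + 2)*(2*k + 3)/(2*k**2 + 6*k + 5))·t_k = k*(-2*k - 3)/(k + 1).
Δs = (-2*k**2 - 6*k - 5)/(k**2 + 3*k + 2), as required.

s_k = \frac{k \left(- 2 k - 3\right)}{k + 1}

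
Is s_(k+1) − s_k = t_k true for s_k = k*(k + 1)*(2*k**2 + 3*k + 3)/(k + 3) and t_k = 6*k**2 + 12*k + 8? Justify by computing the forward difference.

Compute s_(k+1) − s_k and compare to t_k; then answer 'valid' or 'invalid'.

Invalid: residual 2*(-4*k**3 - 27*k**2 - 41*k - 24)/(k**2 + 7*k + 12) ≠ 0.

s_(k+1) = (k + 1)*(k + 2)*(3*k + 2*(k + 1)**2 + 6)/(k + 4)
s_(k+1) − s_k = 2*(3*k**4 + 23*k**3 + 55*k**2 + 59*k + 24)/(k**2 + 7*k + 12)
(s_(k+1) − s_k) − t_k = 2*(-4*k**3 - 27*k**2 - 41*k - 24)/(k**2 + 7*k + 12)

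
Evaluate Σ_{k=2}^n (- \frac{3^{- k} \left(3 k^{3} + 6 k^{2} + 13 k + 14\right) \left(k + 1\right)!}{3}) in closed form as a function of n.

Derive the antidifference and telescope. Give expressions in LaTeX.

S(n) = 3^{- n - 1} \left(32 \cdot 3^{n} - 3 n^{4} n! - 18 n^{3} n! - 37 n^{2} n! - 30 n n! - 8 n!\right)

Ratio r(k) = (3*k**4 + 21*k**3 + 64*k**2 + 104*k + 72)/(3*(3*k**3 + 6*k**2 + 13*k + 14)).
Factor: A=k/3 + 2/3; B=1; C=k**3 + 2*k**2 + 13*k/3 + 14/3.
Solve (k/3 + 2/3)·f(k+1) − (1)·f(k) = k**3 + 2*k**2 + 13*k/3 + 14/3.
deg f ≤ 2 (via 1,0,3).
Solving with deg f ≤ 2: f(k) = 3*k**2 + 3*k - 2.
So s_k = (B(k−1)f/C)·t_k = (3*(3*k**2 + 3*k - 2)/(3*k**3 + 6*k**2 + 13*k + 14))·t_k = -(3*k**2 + 3*k - 2)*factorial(k + 1)/3**k.
Verify: -(3*k**3 + 6*k**2 + 13*k + 14)*factorial(k + 1)/(3*3**k) matches t_k.
s_(n+1) = -3**(-n - 1)*(3*n**2 + 9*n + 4)*factorial(n + 2) and s_(2) = -32/3, so S(n) = 3**(-n - 1)*(32*3**n - 3*n**4*factorial(n) - 18*n**3*factorial(n) - 37*n**2*factorial(n) - 30*n*factorial(n) - 8*factorial(n)).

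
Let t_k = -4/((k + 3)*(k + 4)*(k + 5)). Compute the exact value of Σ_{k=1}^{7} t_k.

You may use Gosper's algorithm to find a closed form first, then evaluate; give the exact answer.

Σ = -14/165

Ratio r(k) = (k + 3)/(k + 6).
So A=k + 3 and B=k + 6, with C=1.
Need (k + 3)·f(k+1) − (k + 5)·f(k) = 1.
deg f ≤ 2 (via 1,1,0).
Solve for f: f(k) = k*(k + 7)/24 (degree 2 ≤ 2).
So s_k = (B(k−1)f/C)·t_k = (k*(k + 5)*(k + 7)/24)·t_k = k*(-k - 7)/(6*(k + 3)*(k + 4)).
Δs = -4/(k**3 + 12*k**2 + 47*k + 60), as required.
Sum = s_(8) − s_(1); s_(8) = -5/33, s_(1) = -1/15 ⇒ -14/165.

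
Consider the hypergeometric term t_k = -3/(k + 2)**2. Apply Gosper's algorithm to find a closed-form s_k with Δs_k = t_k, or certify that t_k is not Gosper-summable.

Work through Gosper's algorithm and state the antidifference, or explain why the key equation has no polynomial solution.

none — t_k is not Gosper-summable

Ratio r(k) = (k + 2)**2/(k + 3)**2.
So A=k**2 + 4*k + 4 and B=k**2 + 6*k + 9, with C=1.
f must satisfy (k**2 + 4*k + 4)·f(k+1) − (k**2 + 4*k + 4)·f(k) = 1.
deg f ≤ 0 (via 2,2,0).
f = c0 ⇒ A·f(k+1) − B(k−1)·f(k) − C = -1. The system {-1 = 0} is inconsistent; no antidifference.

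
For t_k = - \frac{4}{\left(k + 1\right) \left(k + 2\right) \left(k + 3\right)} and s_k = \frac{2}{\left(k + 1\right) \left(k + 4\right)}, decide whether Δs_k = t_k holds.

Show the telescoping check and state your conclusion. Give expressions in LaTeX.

Invalid: residual \frac{4 \left(3 k + 11\right)}{k^{5} + 15 k^{4} + 85 k^{3} + 225 k^{2} + 274 k + 120} ≠ 0.

s_(k+1) = 2/((k + 2)*(k + 5))
s_(k+1) − s_k = 4*(-k - 3)/(k**4 + 12*k**3 + 49*k**2 + 78*k + 40)
(s_(k+1) − s_k) − t_k = 4*(3*k + 11)/(k**5 + 15*k**4 + 85*k**3 + 225*k**2 + 274*k + 120)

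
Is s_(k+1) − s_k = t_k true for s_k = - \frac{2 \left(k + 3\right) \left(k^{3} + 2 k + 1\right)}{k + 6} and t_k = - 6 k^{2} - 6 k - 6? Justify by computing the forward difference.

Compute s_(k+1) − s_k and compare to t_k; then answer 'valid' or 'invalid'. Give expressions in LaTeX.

s_(k+1) = -2*(k + 4)*(2*k + (k + 1)**3 + 3)/(k + 7)
s_(k+1) − s_k = 6*(-k**4 - 12*k**3 - 35*k**2 - 36*k - 25)/(k**2 + 13*k + 42)
(s_(k+1) − s_k) − t_k = 6*(2*k**3 + 21*k**2 + 19*k + 17)/(k**2 + 13*k + 42)

Invalid: residual \frac{6 \left(2 k^{3} + 21 k^{2} + 19 k + 17\right)}{k^{2} + 13 k + 42} ≠ 0.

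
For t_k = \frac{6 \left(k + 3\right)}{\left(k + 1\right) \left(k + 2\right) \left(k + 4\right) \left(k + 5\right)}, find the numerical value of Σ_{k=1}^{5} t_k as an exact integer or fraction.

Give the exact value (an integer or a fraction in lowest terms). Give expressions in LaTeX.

Σ = 9/35

r(k) = (k + 1)*(k + 4)**2/((k + 3)**2*(k + 6)) after simplifying.
Normal form (A,B,C) = (k + 1, k + 6, k**2 + 6*k + 9).
Solve (k + 1)·f(k+1) − (k + 5)·f(k) = k**2 + 6*k + 9.
deg f ≤ 4 (via 1,1,2).
A polynomial solution: f(k) = k*(k + 2)*(k + 3)*(k + 5)/8.
So s_k = (B(k−1)f/C)·t_k = (k*(k + 2)*(k + 5)**2/(8*(k + 3)))·t_k = 3*k*(k + 5)/(4*(k**2 + 5*k + 4)).
Check: Δs_k = 6*(k + 3)/(k**4 + 12*k**3 + 49*k**2 + 78*k + 40). ✓
Σ_(k=1)^(5) t_k = s_(6) − s_(1) = 99/140 − (9/20) = 9/35.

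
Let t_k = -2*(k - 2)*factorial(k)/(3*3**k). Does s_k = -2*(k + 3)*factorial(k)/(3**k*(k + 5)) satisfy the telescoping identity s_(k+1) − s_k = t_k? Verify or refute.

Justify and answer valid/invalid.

s_(k+1) = -2*(k + 4)*factorial(k + 1)/(3*3**k*(k + 6))
s_(k+1) − s_k = -2*(k**3 + 7*k**2 + 2*k - 34)*factorial(k)/(3*3**k*(k + 5)*(k + 6))
(s_(k+1) − s_k) − t_k = 4*(k**2 + 3*k - 13)*factorial(k)/(3*3**k*(k + 5)*(k + 6))

Invalid: residual 4*(k**2 + 3*k - 13)*factorial(k)/(3*3**k*(k + 5)*(k + 6)) ≠ 0.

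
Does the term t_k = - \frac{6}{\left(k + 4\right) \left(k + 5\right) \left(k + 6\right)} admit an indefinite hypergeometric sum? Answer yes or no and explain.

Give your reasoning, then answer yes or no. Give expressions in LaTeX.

Step 1: r(k) = (k + 4)/(k + 7).
Normal form (A,B,C) = (k + 4, k + 7, 1).
Need (k + 4)·f(k+1) − (k + 6)·f(k) = 1.
d = 2 from the (1,1,0) case.
Solve for f: f(k) = k*(k + 9)/40 (degree 2 ≤ 2).
Certificate R = B(k−1)f/C = k*(k + 6)*(k + 9)/40 gives s_k = 3*k*(-k - 9)/(20*(k + 4)*(k + 5)).
Verify: -6/(k**3 + 15*k**2 + 74*k + 120) matches t_k.

Yes. s_k = \frac{3 k \left(- k - 9\right)}{20 \left(k + 4\right) \left(k + 5\right)}.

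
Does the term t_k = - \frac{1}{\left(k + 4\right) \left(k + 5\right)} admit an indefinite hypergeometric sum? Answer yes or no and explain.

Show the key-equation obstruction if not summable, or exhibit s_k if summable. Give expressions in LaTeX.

Yes. s_k = - \frac{k}{4 k + 16}.

Ratio r(k) = (k + 4)/(k + 6).
A = k + 4, B = k + 6, C = 1.
f must satisfy (k + 4)·f(k+1) − (k + 5)·f(k) = 1.
deg f ≤ 1 (via 1,1,0).
Solve for f: f(k) = k/4 (degree 1 ≤ 1).
Get s_k = R·t_k = -k/(4*k + 16) with R(k) = B(k−1)f(k)/C(k) = k*(k + 5)/4.
Check: Δs_k = -1/(k**2 + 9*k + 20). ✓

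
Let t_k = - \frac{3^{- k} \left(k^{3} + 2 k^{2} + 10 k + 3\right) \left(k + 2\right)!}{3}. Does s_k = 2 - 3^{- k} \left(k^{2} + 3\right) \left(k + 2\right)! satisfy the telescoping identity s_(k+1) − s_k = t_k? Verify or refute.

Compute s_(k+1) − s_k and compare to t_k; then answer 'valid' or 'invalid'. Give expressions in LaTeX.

s_(k+1) = -3**(-k - 1)*((k + 1)**2 + 3)*factorial(k + 3) + 2
s_(k+1) − s_k = -(k**3 + 2*k**2 + 10*k + 3)*factorial(k + 2)/(3*3**k)
(s_(k+1) − s_k) − t_k = 0

Valid — Δs_k = t_k.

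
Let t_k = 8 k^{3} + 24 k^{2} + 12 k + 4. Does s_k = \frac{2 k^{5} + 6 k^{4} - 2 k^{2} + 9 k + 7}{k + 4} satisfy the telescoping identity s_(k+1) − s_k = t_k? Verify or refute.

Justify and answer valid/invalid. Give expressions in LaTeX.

s_(k+1) = (9*k + 2*(k + 1)**5 + 6*(k + 1)**4 - 2*(k + 1)**2 + 16)/(k + 5)
s_(k+1) − s_k = (8*k**5 + 78*k**4 + 232*k**3 + 256*k**2 + 126*k + 53)/(k**2 + 9*k + 20)
(s_(k+1) − s_k) − t_k = 3*(-6*k**4 - 52*k**3 - 112*k**2 - 50*k - 9)/(k**2 + 9*k + 20)

Invalid: residual \frac{3 \left(- 6 k^{4} - 52 k^{3} - 112 k^{2} - 50 k - 9\right)}{k^{2} + 9 k + 20} ≠ 0.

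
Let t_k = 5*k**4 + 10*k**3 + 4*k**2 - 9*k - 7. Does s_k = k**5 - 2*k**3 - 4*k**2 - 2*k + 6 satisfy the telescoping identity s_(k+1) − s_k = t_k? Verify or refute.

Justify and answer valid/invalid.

s_(k+1) = k**5 + 5*k**4 + 8*k**3 - 11*k - 1
s_(k+1) − s_k = 5*k**4 + 10*k**3 + 4*k**2 - 9*k - 7
(s_(k+1) − s_k) − t_k = 0

Valid: the claim telescopes to t_k.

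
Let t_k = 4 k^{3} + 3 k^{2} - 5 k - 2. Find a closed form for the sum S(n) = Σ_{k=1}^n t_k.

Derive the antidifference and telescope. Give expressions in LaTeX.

S(n) = n \left(n^{3} + 3 n^{2} - 4\right)

The ratio is k*(4*k**2 + 15*k + 13)/(4*k**3 + 3*k**2 - 5*k - 2).
Gosper form: A/B · C(k+1)/C(k) with A=1, B=1, C=k**3 + 3*k**2/4 - 5*k/4 - 1/2.
Need (1)·f(k+1) − (1)·f(k) = k**3 + 3*k**2/4 - 5*k/4 - 1/2.
Bound: deg f ≤ 4.
Match coefficients ⇒ f(k) = k*(k**3 - k**2 - 3*k + 1)/4.
So s_k = (B(k−1)f/C)·t_k = (k*(k**3 - k**2 - 3*k + 1)/((k - 1)*(4*k**2 + 7*k + 2)))·t_k = k*(k**3 - k**2 - 3*k + 1).
s_(k+1) − s_k = 4*k**3 + 3*k**2 - 5*k - 2 = t_k.
Evaluate: s_(n+1) = n**4 + 3*n**3 - 4*n - 2; subtract s_(1) = -2 ⇒ S(n) = n*(n**3 + 3*n**2 - 4).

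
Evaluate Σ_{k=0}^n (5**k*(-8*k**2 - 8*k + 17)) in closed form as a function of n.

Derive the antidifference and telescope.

Ratio r(k) = 5*(8*k**2 + 24*k - 1)/(8*k**2 + 8*k - 17).
A = 5, B = 1, C = k**2 + k - 17/8.
f must satisfy (5)·f(k+1) − (1)·f(k) = k**2 + k - 17/8.
Bound: deg f ≤ 2.
Coefficient equations give f(k) = (2*k**2 - 3*k - 3)/8.
So s_k = (B(k−1)f/C)·t_k = ((2*k**2 - 3*k - 3)/(8*k**2 + 8*k - 17))·t_k = 5**k*(-2*k**2 + 3*k + 3).
Verify: 5**k*(-8*k**2 - 8*k + 17) matches t_k.
s_(n+1) = 5**(n + 1)*(-2*n**2 - n + 4) and s_(0) = 3, so S(n) = -10*5**n*n**2 - 5*5**n*n + 20*5**n - 3.

S(n) = -10*5**n*n**2 - 5*5**n*n + 20*5**n - 3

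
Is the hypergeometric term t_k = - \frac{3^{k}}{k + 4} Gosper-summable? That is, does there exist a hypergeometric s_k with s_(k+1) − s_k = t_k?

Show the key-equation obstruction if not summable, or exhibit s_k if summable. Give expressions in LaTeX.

Compute t_(k+1)/t_k: get 3*(k + 4)/(k + 5).
Normal form (A,B,C) = (3*k + 12, k + 5, 1).
Need (3*k + 12)·f(k+1) − (k + 4)·f(k) = 1.
From deg A=1, deg B=1, deg C=0: d=-1.
Bound -1 < 0, so the key equation has no polynomial solution.

No — t_k has no hypergeometric antidifference.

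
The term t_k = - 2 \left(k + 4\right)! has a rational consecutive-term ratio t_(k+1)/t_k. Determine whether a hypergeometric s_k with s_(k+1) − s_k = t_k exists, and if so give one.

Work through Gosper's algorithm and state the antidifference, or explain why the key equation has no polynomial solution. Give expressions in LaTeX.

not Gosper-summable; s_k does not exist

t_(k+1)/t_k = k + 5.
A = k + 5, B = 1, C = 1.
Key eq: (k + 5)·f(k+1) = (1)·f(k) + (1).
deg f ≤ -1 (via 1,0,0).
Negative degree bound (-1): no f exists, t_k not Gosper-summable.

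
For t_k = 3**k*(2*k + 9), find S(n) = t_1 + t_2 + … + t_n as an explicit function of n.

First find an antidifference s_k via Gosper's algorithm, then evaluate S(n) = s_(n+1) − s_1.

Ratio r(k) = 3*(2*k + 11)/(2*k + 9).
So A=3 and B=1, with C=k + 9/2.
Key eq: (3)·f(k+1) = (1)·f(k) + (k + 9/2).
d = 1 from the (0,0,1) case.
Solve for f: f(k) = (k + 3)/2 (degree 1 ≤ 1).
So s_k = (B(k−1)f/C)·t_k = ((k + 3)/(2*k + 9))·t_k = 3**k*(k + 3).
Check: Δs_k = 3**k*(2*k + 9). ✓
Σ_(k=1)^n t_k = s_(n+1) − s_(1) = (3**(n + 1)*(n + 4)) − (12), i.e. 3*3**n*n + 12*3**n - 12.

S(n) = 3*3**n*n + 12*3**n - 12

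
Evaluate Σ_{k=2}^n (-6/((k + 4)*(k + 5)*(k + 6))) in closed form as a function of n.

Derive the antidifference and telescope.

S(n) = (-n**2 - 11*n + 12)/(14*(n**2 + 11*n + 30))

Ratio r(k) = (k + 4)/(k + 7).
A = k + 4, B = k + 7, C = 1.
Solve (k + 4)·f(k+1) − (k + 6)·f(k) = 1.
d = 2 from the (1,1,0) case.
Coefficient equations give f(k) = k*(k + 9)/40.
Certificate R = B(k−1)f/C = k*(k + 6)*(k + 9)/40 gives s_k = 3*k*(-k - 9)/(20*(k + 4)*(k + 5)).
s_(k+1) − s_k = -6/(k**3 + 15*k**2 + 74*k + 120) = t_k.
Σ_(k=2)^n t_k = s_(n+1) − s_(2) = (3*(-n**2 - 11*n - 10)/(20*(n**2 + 11*n + 30))) − (-11/140), i.e. (-n**2 - 11*n + 12)/(14*(n**2 + 11*n + 30)).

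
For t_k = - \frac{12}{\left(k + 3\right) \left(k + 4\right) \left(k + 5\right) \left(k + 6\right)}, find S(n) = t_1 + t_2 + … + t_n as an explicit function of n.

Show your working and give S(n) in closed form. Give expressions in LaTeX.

S(n) = \frac{n \left(- n^{2} - 15 n - 74\right)}{30 \left(n^{3} + 15 n^{2} + 74 n + 120\right)}

r(k) = (k + 3)/(k + 7) after simplifying.
Normal form (A,B,C) = (k + 3, k + 7, 1).
Need (k + 3)·f(k+1) − (k + 6)·f(k) = 1.
d = 3 from the (1,1,0) case.
Match coefficients ⇒ f(k) = k*(k**2 + 12*k + 47)/180.
Get s_k = R·t_k = k*(-k**2 - 12*k - 47)/(15*(k + 3)*(k + 4)*(k + 5)) with R(k) = B(k−1)f(k)/C(k) = k*(k + 6)*(k**2 + 12*k + 47)/180.
Δs = -12/(k**4 + 18*k**3 + 119*k**2 + 342*k + 360), as required.
Telescope: S(n) = s_(n+1) − s_(1) = (-n**3 - 15*n**2 - 74*n - 60)/(15*(n**3 + 15*n**2 + 74*n + 120)) − (-1/30) = n*(-n**2 - 15*n - 74)/(30*(n**3 + 15*n**2 + 74*n + 120)).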